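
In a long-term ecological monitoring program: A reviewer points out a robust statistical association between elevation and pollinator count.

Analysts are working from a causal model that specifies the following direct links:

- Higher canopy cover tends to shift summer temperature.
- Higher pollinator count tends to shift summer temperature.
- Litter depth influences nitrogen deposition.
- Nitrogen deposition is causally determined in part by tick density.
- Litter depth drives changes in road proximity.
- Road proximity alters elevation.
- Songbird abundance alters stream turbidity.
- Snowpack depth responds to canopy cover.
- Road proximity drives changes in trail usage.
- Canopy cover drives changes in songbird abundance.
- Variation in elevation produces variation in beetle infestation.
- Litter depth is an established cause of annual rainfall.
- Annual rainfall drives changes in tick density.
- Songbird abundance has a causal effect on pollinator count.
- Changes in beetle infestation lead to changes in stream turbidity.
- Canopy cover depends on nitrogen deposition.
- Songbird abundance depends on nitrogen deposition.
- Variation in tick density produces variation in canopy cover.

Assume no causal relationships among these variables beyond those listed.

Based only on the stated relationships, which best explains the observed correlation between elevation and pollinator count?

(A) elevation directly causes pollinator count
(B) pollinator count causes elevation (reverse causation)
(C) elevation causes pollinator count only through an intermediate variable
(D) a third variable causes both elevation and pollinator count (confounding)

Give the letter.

Litter depth causes elevation (litter depth → road proximity → elevation) and pollinator count (litter depth → nitrogen deposition → songbird abundance → pollinator count) — a common cause creating the correlation.
There is no stated path from elevation to pollinator count or from pollinator count to elevation, so neither direct nor reverse causation applies.

D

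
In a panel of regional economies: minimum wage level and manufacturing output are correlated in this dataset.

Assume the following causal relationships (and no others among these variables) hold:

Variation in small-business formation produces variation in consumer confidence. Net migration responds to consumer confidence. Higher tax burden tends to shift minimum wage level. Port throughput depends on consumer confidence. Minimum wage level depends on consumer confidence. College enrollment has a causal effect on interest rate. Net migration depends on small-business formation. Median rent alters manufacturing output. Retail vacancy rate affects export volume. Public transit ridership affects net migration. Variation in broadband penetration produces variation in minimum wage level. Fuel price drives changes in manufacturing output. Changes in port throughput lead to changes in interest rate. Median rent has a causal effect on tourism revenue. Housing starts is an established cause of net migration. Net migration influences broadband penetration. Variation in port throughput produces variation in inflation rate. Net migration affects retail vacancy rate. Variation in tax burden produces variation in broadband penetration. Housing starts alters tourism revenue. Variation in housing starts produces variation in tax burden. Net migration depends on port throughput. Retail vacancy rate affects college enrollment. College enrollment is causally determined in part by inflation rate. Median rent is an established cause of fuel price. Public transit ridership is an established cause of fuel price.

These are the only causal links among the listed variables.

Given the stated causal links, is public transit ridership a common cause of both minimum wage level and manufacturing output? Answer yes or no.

Public transit ridership has a causal path to minimum wage level (public transit ridership → net migration → broadband penetration → minimum wage level) and to manufacturing output (public transit ridership → fuel price → manufacturing output), so it is a common cause of both — a confounder.

yes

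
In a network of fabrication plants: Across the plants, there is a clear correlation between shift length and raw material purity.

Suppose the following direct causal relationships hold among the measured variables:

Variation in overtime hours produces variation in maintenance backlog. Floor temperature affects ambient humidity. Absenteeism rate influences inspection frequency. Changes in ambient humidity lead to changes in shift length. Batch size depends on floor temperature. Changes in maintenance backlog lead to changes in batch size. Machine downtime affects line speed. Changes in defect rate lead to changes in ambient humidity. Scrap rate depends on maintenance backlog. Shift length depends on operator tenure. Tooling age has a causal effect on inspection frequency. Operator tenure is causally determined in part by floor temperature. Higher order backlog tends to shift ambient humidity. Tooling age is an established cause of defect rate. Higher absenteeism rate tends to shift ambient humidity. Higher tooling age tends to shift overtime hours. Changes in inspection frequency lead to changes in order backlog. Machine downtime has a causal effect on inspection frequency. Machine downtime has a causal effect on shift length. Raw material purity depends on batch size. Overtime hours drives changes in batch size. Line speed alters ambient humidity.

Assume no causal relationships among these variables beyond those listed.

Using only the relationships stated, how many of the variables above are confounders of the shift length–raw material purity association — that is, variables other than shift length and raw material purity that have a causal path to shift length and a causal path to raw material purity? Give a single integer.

The common causes are: floor temperature (to shift length via floor temperature → operator tenure → shift length; to raw material purity via floor temperature → batch size → raw material purity); tooling age (to shift length via tooling age → defect rate → ambient humidity → shift length; to raw material purity via tooling age → overtime hours → batch size → raw material purity).
Every other variable lacks a causal path to at least one of shift length and raw material purity.

2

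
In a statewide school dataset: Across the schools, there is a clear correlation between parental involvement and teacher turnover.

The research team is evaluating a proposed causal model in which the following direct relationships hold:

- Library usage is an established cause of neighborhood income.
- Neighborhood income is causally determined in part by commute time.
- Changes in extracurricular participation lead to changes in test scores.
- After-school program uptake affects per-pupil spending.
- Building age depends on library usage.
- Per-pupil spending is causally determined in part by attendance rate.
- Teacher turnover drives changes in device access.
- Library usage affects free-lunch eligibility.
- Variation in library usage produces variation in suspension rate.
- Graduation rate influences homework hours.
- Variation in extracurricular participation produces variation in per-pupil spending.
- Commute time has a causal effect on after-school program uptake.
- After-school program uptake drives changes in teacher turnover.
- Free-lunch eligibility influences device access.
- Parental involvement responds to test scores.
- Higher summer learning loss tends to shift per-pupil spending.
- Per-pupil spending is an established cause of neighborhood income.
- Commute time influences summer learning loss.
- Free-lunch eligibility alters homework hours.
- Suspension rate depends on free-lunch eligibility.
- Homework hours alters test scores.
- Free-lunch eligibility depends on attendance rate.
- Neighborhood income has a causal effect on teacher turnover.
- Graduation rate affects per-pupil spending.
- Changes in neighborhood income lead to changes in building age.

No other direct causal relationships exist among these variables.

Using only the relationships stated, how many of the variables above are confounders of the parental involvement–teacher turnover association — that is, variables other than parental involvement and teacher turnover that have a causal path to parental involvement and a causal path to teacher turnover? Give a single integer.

The common causes are: attendance rate (to parental involvement via attendance rate → free-lunch eligibility → homework hours → test scores → parental involvement; to teacher turnover via attendance rate → per-pupil spending → neighborhood income → teacher turnover); extracurricular participation (to parental involvement via extracurricular participation → test scores → parental involvement; to teacher turnover via extracurricular participation → per-pupil spending → neighborhood income → teacher turnover); graduation rate (to parental involvement via graduation rate → homework hours → test scores → parental involvement; to teacher turnover via graduation rate → per-pupil spending → neighborhood income → teacher turnover); library usage (to parental involvement via library usage → free-lunch eligibility → homework hours → test scores → parental involvement; to teacher turnover via library usage → neighborhood income → teacher turnover).
Every other variable lacks a causal path to at least one of parental involvement and teacher turnover.

4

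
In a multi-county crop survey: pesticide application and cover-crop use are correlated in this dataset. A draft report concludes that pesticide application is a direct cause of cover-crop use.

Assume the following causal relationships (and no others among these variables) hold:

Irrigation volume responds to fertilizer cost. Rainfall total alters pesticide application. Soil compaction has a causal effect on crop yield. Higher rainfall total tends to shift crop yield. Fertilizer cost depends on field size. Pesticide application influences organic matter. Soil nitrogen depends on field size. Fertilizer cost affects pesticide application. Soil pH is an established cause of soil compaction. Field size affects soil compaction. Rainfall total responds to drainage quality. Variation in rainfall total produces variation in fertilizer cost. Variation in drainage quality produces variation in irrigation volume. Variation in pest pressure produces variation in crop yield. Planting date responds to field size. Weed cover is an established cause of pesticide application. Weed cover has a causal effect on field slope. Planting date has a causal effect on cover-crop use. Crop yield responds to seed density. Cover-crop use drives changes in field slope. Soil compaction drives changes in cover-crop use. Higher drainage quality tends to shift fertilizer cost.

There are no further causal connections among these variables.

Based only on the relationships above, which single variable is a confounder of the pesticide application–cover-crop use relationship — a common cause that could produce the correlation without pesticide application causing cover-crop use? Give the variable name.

field size

Field size has a causal path to pesticide application (field size → fertilizer cost → pesticide application) and a separate causal path to cover-crop use (field size → soil compaction → cover-crop use), so it is a common cause of both.
No stated relationship gives pesticide application a causal route to cover-crop use, so the correlation is explained by the shared upstream cause rather than a direct effect.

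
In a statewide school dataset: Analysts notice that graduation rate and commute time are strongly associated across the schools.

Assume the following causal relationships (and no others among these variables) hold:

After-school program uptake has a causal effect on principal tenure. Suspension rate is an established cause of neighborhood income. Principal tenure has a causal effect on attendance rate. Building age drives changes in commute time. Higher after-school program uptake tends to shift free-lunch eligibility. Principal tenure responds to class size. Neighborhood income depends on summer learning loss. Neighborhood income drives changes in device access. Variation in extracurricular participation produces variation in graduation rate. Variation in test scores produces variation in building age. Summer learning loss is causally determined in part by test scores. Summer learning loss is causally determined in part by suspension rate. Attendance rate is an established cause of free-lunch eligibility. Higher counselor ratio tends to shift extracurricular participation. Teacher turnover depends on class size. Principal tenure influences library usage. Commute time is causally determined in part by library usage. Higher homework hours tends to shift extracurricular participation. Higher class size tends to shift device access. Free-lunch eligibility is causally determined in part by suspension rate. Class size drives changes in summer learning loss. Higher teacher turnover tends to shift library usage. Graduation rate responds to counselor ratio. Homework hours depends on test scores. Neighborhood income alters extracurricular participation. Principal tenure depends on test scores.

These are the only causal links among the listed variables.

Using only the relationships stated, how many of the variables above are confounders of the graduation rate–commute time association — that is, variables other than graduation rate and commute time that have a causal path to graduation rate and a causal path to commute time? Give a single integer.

2

The common causes are: class size (to graduation rate via class size → summer learning loss → neighborhood income → extracurricular participation → graduation rate; to commute time via class size → teacher turnover → library usage → commute time); test scores (to graduation rate via test scores → homework hours → extracurricular participation → graduation rate; to commute time via test scores → building age → commute time).
Every other variable lacks a causal path to at least one of graduation rate and commute time.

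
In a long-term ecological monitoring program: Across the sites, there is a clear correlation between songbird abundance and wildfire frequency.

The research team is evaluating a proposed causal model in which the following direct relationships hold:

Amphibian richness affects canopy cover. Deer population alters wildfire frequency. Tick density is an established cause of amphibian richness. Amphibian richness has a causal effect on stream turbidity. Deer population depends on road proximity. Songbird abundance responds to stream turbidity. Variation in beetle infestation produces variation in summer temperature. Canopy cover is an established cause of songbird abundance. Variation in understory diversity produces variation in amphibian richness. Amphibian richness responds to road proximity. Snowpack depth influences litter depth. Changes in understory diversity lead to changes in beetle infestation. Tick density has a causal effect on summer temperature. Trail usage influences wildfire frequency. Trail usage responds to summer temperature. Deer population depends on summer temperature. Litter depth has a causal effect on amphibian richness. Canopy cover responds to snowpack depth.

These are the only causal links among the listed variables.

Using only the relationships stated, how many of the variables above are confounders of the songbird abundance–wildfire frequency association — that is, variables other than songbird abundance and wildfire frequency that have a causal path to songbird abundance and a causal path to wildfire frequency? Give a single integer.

The common causes are: road proximity (to songbird abundance via road proximity → amphibian richness → stream turbidity → songbird abundance; to wildfire frequency via road proximity → deer population → wildfire frequency); tick density (to songbird abundance via tick density → amphibian richness → stream turbidity → songbird abundance; to wildfire frequency via tick density → summer temperature → trail usage → wildfire frequency); understory diversity (to songbird abundance via understory diversity → amphibian richness → stream turbidity → songbird abundance; to wildfire frequency via understory diversity → beetle infestation → summer temperature → trail usage → wildfire frequency).
Every other variable lacks a causal path to at least one of songbird abundance and wildfire frequency.

3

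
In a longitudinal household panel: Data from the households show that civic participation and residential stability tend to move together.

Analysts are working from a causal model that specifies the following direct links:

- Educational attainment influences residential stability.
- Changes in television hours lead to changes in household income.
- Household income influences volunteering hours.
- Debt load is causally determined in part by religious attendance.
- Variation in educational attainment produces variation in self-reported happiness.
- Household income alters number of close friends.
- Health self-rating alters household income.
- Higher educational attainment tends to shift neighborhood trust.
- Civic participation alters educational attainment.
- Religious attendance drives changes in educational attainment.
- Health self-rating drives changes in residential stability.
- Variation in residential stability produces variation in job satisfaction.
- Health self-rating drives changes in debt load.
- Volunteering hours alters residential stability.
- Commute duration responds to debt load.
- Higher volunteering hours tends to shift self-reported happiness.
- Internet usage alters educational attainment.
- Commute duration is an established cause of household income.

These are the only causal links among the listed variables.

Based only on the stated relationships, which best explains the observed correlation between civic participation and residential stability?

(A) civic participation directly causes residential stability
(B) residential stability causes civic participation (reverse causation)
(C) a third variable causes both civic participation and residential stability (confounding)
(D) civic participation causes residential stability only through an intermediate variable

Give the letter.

Civic participation reaches residential stability through civic participation → educational attainment → residential stability — an indirect causal chain with no direct civic participation → residential stability link. No variable causes both civic participation and residential stability, so confounding is ruled out; the effect is mediated.

D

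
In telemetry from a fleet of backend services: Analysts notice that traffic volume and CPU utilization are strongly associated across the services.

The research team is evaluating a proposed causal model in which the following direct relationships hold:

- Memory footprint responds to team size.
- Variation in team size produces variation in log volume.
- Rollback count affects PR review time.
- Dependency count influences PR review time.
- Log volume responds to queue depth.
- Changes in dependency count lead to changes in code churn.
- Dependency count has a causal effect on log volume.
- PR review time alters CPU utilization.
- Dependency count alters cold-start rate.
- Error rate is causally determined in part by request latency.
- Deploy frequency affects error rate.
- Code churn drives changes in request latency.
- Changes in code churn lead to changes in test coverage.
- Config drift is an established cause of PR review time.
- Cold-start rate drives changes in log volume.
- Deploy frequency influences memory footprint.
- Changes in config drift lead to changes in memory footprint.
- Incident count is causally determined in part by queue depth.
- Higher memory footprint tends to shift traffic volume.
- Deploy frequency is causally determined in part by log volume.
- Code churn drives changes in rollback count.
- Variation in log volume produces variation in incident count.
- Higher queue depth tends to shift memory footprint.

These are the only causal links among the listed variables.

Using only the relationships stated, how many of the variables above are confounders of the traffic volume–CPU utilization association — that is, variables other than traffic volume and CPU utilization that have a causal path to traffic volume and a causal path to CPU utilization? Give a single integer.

The common causes are: config drift (to traffic volume via config drift → memory footprint → traffic volume; to CPU utilization via config drift → PR review time → CPU utilization); dependency count (to traffic volume via dependency count → log volume → deploy frequency → memory footprint → traffic volume; to CPU utilization via dependency count → PR review time → CPU utilization).
Every other variable lacks a causal path to at least one of traffic volume and CPU utilization.

2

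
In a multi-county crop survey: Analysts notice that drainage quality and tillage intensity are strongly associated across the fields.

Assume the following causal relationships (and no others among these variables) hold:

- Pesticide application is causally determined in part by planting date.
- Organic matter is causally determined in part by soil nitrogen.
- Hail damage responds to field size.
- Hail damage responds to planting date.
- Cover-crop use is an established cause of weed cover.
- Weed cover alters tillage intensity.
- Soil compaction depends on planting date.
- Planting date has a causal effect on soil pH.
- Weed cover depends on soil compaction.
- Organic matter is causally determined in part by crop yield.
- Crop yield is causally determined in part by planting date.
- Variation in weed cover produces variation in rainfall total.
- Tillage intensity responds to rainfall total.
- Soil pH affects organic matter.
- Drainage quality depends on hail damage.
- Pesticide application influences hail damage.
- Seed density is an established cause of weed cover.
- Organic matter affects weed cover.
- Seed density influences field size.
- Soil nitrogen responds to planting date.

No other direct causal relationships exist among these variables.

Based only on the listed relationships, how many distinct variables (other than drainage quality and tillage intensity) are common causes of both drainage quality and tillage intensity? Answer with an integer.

2

The common causes are: planting date (to drainage quality via planting date → hail damage → drainage quality; to tillage intensity via planting date → soil compaction → weed cover → tillage intensity); seed density (to drainage quality via seed density → field size → hail damage → drainage quality; to tillage intensity via seed density → weed cover → tillage intensity).
Every other variable lacks a causal path to at least one of drainage quality and tillage intensity.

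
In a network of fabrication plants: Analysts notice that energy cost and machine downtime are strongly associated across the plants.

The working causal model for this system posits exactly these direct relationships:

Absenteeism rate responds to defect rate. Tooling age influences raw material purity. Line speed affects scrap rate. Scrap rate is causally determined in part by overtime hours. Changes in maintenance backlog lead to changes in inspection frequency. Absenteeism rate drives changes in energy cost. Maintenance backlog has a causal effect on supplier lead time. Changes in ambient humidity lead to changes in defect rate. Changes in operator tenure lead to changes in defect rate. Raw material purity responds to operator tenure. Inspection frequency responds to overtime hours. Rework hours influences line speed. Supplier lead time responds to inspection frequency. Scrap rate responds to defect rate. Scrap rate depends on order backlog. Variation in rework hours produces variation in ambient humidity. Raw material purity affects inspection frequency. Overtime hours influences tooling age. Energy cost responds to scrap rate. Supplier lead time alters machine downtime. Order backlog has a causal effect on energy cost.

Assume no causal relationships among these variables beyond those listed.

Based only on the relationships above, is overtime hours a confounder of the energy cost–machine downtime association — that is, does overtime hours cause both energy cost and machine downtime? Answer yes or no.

Overtime hours has a causal path to energy cost (overtime hours → scrap rate → energy cost) and to machine downtime (overtime hours → inspection frequency → supplier lead time → machine downtime), so it is a common cause of both — a confounder.

yes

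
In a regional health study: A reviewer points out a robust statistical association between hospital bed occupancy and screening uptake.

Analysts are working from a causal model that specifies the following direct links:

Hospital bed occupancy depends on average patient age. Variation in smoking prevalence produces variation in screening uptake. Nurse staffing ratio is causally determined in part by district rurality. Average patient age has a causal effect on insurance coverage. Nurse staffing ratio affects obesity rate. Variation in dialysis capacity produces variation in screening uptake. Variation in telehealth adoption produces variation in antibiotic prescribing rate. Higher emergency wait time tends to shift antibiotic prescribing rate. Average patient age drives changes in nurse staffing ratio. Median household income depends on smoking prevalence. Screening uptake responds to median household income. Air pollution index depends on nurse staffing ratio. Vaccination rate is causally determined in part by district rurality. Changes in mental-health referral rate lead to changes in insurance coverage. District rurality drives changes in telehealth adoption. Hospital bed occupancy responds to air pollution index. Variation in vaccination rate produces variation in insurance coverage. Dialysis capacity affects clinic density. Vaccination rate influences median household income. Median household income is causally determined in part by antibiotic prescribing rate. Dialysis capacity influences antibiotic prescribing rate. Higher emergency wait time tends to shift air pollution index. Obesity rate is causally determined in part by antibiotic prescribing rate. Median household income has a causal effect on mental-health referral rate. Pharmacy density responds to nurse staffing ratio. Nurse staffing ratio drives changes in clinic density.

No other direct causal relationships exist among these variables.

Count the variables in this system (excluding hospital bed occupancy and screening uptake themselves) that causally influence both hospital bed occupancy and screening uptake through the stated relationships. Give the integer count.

The common causes are: district rurality (to hospital bed occupancy via district rurality → nurse staffing ratio → air pollution index → hospital bed occupancy; to screening uptake via district rurality → vaccination rate → median household income → screening uptake); emergency wait time (to hospital bed occupancy via emergency wait time → air pollution index → hospital bed occupancy; to screening uptake via emergency wait time → antibiotic prescribing rate → median household income → screening uptake).
Every other variable lacks a causal path to at least one of hospital bed occupancy and screening uptake.

2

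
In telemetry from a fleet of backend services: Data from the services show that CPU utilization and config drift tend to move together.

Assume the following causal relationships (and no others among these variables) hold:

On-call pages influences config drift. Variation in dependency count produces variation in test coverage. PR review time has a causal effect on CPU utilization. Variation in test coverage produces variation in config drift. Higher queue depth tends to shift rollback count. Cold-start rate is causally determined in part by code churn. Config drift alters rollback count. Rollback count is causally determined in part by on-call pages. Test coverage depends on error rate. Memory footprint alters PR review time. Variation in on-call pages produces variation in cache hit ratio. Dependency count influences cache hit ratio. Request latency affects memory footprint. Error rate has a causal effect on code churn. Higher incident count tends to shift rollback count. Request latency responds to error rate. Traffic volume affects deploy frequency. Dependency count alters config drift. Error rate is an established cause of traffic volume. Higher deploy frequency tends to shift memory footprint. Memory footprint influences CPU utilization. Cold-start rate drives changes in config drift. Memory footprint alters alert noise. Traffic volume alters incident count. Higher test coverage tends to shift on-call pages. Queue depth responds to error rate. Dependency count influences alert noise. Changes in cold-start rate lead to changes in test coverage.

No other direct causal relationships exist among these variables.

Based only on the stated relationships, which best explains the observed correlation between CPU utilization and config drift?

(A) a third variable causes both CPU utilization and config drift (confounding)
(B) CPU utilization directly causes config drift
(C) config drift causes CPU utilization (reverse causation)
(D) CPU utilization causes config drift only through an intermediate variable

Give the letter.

A

Error rate causes CPU utilization (error rate → request latency → memory footprint → CPU utilization) and config drift (error rate → test coverage → config drift) — a common cause creating the correlation.
There is no stated path from CPU utilization to config drift or from config drift to CPU utilization, so neither direct nor reverse causation applies.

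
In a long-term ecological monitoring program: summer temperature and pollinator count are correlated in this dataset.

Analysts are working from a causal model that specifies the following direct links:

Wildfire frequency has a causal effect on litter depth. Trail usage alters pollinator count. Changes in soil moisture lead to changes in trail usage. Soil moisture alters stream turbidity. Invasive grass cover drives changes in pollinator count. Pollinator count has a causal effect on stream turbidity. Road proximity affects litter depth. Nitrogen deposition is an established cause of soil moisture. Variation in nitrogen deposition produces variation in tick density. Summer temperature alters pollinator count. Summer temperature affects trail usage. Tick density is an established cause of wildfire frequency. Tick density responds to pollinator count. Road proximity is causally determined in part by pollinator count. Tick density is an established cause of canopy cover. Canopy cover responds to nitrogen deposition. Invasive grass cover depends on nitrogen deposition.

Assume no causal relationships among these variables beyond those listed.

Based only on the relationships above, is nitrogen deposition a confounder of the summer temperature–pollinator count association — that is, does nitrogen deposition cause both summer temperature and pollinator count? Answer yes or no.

Nitrogen deposition has no stated causal path to summer temperature. A confounder must cause both variables, so nitrogen deposition does not qualify.

no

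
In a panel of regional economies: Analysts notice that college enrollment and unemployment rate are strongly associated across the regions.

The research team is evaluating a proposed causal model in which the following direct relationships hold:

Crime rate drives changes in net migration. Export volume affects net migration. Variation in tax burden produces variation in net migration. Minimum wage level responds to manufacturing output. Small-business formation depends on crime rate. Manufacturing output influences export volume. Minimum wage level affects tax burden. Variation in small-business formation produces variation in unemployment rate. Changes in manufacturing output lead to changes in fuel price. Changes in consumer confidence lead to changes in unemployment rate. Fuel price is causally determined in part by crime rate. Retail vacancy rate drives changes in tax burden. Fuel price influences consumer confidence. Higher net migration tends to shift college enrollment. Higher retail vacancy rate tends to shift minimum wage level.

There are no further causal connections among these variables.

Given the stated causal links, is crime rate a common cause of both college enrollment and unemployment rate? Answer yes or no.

Crime rate has a causal path to college enrollment (crime rate → net migration → college enrollment) and to unemployment rate (crime rate → small-business formation → unemployment rate), so it is a common cause of both — a confounder.

yes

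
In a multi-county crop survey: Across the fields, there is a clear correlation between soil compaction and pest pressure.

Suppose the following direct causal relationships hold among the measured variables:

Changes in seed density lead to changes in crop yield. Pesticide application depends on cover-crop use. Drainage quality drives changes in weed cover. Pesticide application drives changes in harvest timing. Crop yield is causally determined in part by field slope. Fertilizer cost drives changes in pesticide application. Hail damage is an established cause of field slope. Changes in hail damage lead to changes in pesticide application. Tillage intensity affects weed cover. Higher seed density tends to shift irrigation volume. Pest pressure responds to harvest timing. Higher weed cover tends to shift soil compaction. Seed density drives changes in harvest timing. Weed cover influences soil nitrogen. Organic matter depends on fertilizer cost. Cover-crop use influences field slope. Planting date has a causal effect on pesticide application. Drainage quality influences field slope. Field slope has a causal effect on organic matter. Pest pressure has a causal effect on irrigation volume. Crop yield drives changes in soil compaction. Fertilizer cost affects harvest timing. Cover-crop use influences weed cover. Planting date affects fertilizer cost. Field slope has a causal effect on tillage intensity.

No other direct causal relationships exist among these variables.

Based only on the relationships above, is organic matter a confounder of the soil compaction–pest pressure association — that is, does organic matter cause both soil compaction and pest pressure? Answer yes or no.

no

Organic matter has no stated causal path to either soil compaction or pest pressure. A confounder must cause both variables, so organic matter does not qualify.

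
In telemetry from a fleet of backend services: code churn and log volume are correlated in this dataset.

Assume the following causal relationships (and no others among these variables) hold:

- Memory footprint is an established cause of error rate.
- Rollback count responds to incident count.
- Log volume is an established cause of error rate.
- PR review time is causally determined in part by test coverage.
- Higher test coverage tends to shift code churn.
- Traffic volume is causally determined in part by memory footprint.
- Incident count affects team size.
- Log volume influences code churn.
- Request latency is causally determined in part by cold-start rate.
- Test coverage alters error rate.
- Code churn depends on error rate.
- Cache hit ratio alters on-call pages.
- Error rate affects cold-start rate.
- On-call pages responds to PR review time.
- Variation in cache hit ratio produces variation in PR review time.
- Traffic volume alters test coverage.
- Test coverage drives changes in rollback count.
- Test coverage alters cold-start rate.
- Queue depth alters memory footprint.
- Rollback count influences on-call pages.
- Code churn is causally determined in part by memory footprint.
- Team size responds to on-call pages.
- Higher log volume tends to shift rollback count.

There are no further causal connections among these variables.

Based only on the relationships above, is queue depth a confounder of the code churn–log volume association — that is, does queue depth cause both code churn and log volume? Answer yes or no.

Queue depth has no stated causal path to log volume. A confounder must cause both variables, so queue depth does not qualify.

no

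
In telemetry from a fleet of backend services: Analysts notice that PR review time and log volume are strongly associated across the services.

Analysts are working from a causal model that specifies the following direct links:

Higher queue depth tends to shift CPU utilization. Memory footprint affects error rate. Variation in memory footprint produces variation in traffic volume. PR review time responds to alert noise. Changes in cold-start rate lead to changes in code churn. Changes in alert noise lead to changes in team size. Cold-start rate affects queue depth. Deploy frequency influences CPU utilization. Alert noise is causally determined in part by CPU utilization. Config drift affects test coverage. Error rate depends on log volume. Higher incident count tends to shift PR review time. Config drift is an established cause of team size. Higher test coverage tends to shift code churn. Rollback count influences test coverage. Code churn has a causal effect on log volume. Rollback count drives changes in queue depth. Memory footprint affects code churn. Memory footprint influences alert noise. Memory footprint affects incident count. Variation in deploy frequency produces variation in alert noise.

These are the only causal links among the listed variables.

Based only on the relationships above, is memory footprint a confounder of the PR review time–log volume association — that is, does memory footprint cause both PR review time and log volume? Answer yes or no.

Memory footprint has a causal path to PR review time (memory footprint → incident count → PR review time) and to log volume (memory footprint → code churn → log volume), so it is a common cause of both — a confounder.

yes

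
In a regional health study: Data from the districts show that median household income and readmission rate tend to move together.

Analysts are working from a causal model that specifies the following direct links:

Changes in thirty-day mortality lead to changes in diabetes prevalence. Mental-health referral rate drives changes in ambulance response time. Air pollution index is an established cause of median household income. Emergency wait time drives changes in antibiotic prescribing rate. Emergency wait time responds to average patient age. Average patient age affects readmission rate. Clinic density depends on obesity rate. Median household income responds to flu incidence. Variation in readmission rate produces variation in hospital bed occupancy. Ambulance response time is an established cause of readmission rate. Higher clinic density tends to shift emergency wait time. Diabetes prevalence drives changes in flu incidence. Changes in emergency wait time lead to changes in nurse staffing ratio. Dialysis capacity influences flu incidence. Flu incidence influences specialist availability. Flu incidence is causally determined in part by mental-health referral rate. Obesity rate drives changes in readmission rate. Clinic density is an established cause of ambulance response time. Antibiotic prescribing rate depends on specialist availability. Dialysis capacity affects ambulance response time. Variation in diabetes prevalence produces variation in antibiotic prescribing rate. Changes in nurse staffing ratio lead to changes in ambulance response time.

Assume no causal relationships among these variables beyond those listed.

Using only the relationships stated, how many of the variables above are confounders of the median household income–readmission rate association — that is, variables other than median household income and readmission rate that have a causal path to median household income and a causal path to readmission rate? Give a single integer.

The common causes are: dialysis capacity (to median household income via dialysis capacity → flu incidence → median household income; to readmission rate via dialysis capacity → ambulance response time → readmission rate); mental-health referral rate (to median household income via mental-health referral rate → flu incidence → median household income; to readmission rate via mental-health referral rate → ambulance response time → readmission rate).
Every other variable lacks a causal path to at least one of median household income and readmission rate.

2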